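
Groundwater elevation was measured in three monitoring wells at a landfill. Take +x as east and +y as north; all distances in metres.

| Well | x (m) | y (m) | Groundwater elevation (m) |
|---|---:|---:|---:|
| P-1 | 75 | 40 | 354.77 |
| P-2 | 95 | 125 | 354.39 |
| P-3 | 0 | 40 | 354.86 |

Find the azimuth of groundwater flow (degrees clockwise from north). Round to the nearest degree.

Taking P-1 as reference: P-2−P-1 = (20, 85, -0.38); P-3−P-1 = (-75, 0, +0.09).
Solve a·Δx + b·Δy = Δh: det = 20·0 − (-75)·85 = 6375.
∂h/∂x = [(-0.38)·0 − (+0.09)·85] / 6375 = -0.001200
∂h/∂y = [20·(+0.09) − (-75)·(-0.38)] / 6375 = -0.004188
Flow direction (−∇h) has components (+0.001200 E, +0.004188 N).
Azimuth = atan2(E, N) = atan2(+0.001200, +0.004188) = 16.0° ≈ 016°.

016°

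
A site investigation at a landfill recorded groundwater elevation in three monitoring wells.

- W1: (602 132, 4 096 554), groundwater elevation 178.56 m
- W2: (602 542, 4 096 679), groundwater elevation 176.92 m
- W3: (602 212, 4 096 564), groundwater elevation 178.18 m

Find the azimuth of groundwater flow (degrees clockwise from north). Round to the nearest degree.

With h = a·x + b·y + c and W1 as origin, the differences give:
  410·a + 125·b = -1.64
  80·a + 10·b = -0.38
Eliminate b (×10 and ×125, subtract): -5900·a = 31.100 → a = ∂h/∂x = -0.005271
Back-substitute: b = ∂h/∂y = +0.004169.
Flow direction (−∇h) has components (+0.005271 E, -0.004169 N).
Azimuth = atan2(E, N) = atan2(+0.005271, -0.004169) = 128.3° ≈ 128°.

128°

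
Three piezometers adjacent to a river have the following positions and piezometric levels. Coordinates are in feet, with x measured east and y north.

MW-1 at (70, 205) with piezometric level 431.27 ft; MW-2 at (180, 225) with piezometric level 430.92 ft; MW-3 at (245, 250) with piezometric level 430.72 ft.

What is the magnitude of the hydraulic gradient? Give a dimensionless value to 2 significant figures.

Three-point gradient (reference MW-1): Δ to MW-2 = (110, 20, -0.35), Δ to MW-3 = (175, 45, -0.55).
∂h/∂x = -0.003276, ∂h/∂y = +0.0005172 (det = 1450).
|∇h| = √(-0.003276² + 0.0005172²) = 0.003317

0.0033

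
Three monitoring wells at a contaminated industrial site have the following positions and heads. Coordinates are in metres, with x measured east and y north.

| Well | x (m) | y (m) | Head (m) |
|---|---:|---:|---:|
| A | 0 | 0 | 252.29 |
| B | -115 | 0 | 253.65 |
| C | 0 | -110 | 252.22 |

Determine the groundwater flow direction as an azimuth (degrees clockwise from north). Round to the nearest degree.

∂h/∂x = (253.65 − 252.29) / (-115 − 0) = -0.01183
∂h/∂y = (252.22 − 252.29) / (-110 − 0) = +0.0006364
Flow direction (−∇h) has components (+0.01183 E, -0.0006364 N).
Azimuth = atan2(E, N) = atan2(+0.01183, -0.0006364) = 93.1° ≈ 093°.

093°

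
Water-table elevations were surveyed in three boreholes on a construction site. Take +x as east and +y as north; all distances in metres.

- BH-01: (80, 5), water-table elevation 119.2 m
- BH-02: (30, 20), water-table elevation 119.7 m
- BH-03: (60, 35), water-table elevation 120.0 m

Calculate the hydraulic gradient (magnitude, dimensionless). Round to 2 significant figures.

Taking BH-01 as reference: BH-02−BH-01 = (-50, 15, +0.5); BH-03−BH-01 = (-20, 30, +0.8).
Solve a·Δx + b·Δy = Δh: det = (-50)·30 − (-20)·15 = -1200.
∂h/∂x = [(+0.5)·30 − (+0.8)·15] / -1200 = -0.002500
∂h/∂y = [(-50)·(+0.8) − (-20)·(+0.5)] / -1200 = +0.02500
|∇h| = √(-0.002500² + 0.02500²) = 0.02512

0.025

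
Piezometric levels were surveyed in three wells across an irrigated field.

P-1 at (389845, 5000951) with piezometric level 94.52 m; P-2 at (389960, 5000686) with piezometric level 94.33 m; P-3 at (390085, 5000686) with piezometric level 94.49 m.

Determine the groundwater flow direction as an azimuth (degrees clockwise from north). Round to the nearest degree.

Taking P-1 as reference: P-2−P-1 = (115, -265, -0.19); P-3−P-1 = (240, -265, -0.03).
Determinant of the coordinate differences = 115·(-265) − 240·(-265) = 33125.
∂h/∂x = [(-0.19)·(-265) − (-0.03)·(-265)] / 33125 = +0.001280
∂h/∂y = [115·(-0.03) − 240·(-0.19)] / 33125 = +0.001272
Flow direction (−∇h) has components (-0.001280 E, -0.001272 N).
Azimuth = atan2(E, N) = atan2(-0.001280, -0.001272) = 225.2° ≈ 225°.

225°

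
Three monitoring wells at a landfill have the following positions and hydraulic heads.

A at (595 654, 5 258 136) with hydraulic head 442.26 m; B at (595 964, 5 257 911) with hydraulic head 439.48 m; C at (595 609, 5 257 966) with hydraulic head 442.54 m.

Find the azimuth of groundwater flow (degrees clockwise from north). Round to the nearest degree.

094°

With h = a·x + b·y + c and A as origin, the differences give:
  310·a + (-225)·b = -2.78
  (-45)·a + (-170)·b = +0.28
Eliminate b (×(-170) and ×(-225), subtract): -62825·a = 535.600 → a = ∂h/∂x = -0.008525
Back-substitute: b = ∂h/∂y = +0.0006096.
Flow direction (−∇h) has components (+0.008525 E, -0.0006096 N).
Azimuth = atan2(E, N) = atan2(+0.008525, -0.0006096) = 94.1° ≈ 094°.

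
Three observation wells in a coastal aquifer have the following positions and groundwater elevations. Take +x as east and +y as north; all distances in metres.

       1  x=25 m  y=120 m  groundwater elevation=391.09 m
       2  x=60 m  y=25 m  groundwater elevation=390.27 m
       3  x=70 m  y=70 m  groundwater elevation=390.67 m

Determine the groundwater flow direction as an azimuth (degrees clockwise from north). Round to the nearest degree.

Taking 1 as reference: 2−1 = (35, -95, -0.82); 3−1 = (45, -50, -0.42).
Solve a·Δx + b·Δy = Δh: det = 35·(-50) − 45·(-95) = 2525.
∂h/∂x = [(-0.82)·(-50) − (-0.42)·(-95)] / 2525 = +0.0004356
∂h/∂y = [35·(-0.42) − 45·(-0.82)] / 2525 = +0.008792
Flow direction (−∇h) has components (-0.0004356 E, -0.008792 N).
Azimuth = atan2(E, N) = atan2(-0.0004356, -0.008792) = 182.8° ≈ 183°.

183°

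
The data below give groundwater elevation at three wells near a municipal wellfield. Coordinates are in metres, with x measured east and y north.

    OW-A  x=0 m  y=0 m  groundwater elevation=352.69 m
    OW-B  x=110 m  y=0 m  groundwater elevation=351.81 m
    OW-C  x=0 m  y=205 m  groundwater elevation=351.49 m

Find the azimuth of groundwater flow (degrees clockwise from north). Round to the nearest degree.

∂h/∂x = (351.81 − 352.69) / (110 − 0) = -0.008000
∂h/∂y = (351.49 − 352.69) / (205 − 0) = -0.005854
Flow direction (−∇h) has components (+0.008000 E, +0.005854 N).
Azimuth = atan2(E, N) = atan2(+0.008000, +0.005854) = 53.8° ≈ 054°.

054°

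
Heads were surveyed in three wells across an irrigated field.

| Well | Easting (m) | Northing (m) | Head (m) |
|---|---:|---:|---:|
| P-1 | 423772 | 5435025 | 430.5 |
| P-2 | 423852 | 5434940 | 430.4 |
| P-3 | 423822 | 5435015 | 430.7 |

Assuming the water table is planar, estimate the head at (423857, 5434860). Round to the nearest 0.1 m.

With h = a·x + b·y + c and P-1 as origin, the differences give:
  80·a + (-85)·b = -0.1
  50·a + (-10)·b = +0.2
Eliminate b (×(-10) and ×(-85), subtract): 3450·a = 18.00 → a = ∂h/∂x = +0.005217
Back-substitute: b = ∂h/∂y = +0.006087.
h(423857, 5434860) = 430.5 + (+0.005217)·(85) + (+0.006087)·(-165) = 430.5 +0.443 -1.004 = 429.939 m.

429.9 m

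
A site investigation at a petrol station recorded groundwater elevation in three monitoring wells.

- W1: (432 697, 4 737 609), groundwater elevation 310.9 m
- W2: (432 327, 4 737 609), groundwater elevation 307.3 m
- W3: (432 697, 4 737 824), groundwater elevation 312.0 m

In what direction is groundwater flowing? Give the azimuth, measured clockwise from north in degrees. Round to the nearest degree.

242°

∂h/∂x = (307.3 − 310.9) / (432327 − 432697) = +0.009730
∂h/∂y = (312.0 − 310.9) / (4737824 − 4737609) = +0.005116
Flow direction (−∇h) has components (-0.009730 E, -0.005116 N).
Azimuth = atan2(E, N) = atan2(-0.009730, -0.005116) = 242.3° ≈ 242°.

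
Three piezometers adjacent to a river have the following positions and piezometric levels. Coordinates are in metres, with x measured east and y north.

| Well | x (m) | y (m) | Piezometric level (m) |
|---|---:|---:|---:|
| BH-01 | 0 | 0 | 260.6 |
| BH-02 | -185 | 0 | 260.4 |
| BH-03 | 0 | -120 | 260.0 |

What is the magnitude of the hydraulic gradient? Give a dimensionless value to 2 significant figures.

∂h/∂x = (260.4 − 260.6) / (-185 − 0) = +0.001081
∂h/∂y = (260.0 − 260.6) / (-120 − 0) = +0.005000
|∇h| = √(0.001081² + 0.005000²) = 0.005116

0.0051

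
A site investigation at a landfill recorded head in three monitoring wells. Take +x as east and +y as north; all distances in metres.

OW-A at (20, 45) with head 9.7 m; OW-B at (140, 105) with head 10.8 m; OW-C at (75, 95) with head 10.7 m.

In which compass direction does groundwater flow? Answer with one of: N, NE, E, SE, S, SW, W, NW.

Differences from OW-A: to OW-B (Δx, Δy, Δh) = (120, 60, +1.1); to OW-C = (55, 50, +1.0).
Solve a·Δx + b·Δy = Δh: det = 120·50 − 55·60 = 2700.
∂h/∂x = [(+1.1)·50 − (+1.0)·60] / 2700 = -0.001852
∂h/∂y = [120·(+1.0) − 55·(+1.1)] / 2700 = +0.02204
Flow = −∇h = (+0.001852 east, -0.02204 north), which points south.

S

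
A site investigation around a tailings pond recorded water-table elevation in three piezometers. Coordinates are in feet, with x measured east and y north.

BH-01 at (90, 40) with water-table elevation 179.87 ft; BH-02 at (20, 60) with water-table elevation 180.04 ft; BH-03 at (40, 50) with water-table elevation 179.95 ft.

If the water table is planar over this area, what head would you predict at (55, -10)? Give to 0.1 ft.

179.4 ft

Differences from BH-01: to BH-02 (Δx, Δy, Δh) = (-70, 20, +0.17); to BH-03 = (-50, 10, +0.08).
Determinant of the coordinate differences = (-70)·10 − (-50)·20 = 300.
∂h/∂x = [(+0.17)·10 − (+0.08)·20] / 300 = +0.0003333
∂h/∂y = [(-70)·(+0.08) − (-50)·(+0.17)] / 300 = +0.009667
h(55, -10) = 179.87 + (+0.0003333)·(-35) + (+0.009667)·(-50) = 179.87 -0.012 -0.483 = 179.375 ft.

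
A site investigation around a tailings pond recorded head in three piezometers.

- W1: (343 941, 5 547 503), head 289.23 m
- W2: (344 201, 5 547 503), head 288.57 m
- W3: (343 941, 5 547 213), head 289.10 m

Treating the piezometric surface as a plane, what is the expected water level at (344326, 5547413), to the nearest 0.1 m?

288.2 m

∂h/∂x = (288.57 − 289.23) / (344201 − 343941) = -0.002538
∂h/∂y = (289.10 − 289.23) / (5547213 − 5547503) = +0.0004483
h(344326, 5547413) = 289.23 + (-0.002538)·(385) + (+0.0004483)·(-90) = 289.23 -0.977 -0.040 = 288.212 m.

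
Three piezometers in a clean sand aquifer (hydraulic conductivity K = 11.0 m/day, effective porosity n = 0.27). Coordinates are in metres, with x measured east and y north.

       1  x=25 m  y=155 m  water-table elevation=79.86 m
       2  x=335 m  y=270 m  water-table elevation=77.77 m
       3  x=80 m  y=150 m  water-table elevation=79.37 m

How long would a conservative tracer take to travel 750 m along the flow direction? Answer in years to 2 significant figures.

5.2 years

Taking 1 as reference: 2−1 = (310, 115, -2.09); 3−1 = (55, -5, -0.49).
Solve a·Δx + b·Δy = Δh: det = 310·(-5) − 55·115 = -7875.
∂h/∂x = [(-2.09)·(-5) − (-0.49)·115] / -7875 = -0.008483
∂h/∂y = [310·(-0.49) − 55·(-2.09)] / -7875 = +0.004692
|∇h| = √(-0.008483² + 0.004692²) = 0.009694
Seepage velocity v = K·i/n = 11.0 × 0.009694 / 0.27 = 0.3949 m/day.
t = 750 / 0.3949 = 1899 days = 5.2 years.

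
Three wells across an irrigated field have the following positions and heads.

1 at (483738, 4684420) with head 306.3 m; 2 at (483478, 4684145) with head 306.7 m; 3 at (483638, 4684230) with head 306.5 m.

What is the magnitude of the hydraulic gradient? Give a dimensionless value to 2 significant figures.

0.0011

With h = a·x + b·y + c and 1 as origin, the differences give:
  (-260)·a + (-275)·b = +0.4
  (-100)·a + (-190)·b = +0.2
Eliminate b (×(-190) and ×(-275), subtract): 21900·a = -21.00 → a = ∂h/∂x = -0.0009589
Back-substitute: b = ∂h/∂y = -0.0005479.
|∇h| = √(-0.0009589² + -0.0005479²) = 0.001104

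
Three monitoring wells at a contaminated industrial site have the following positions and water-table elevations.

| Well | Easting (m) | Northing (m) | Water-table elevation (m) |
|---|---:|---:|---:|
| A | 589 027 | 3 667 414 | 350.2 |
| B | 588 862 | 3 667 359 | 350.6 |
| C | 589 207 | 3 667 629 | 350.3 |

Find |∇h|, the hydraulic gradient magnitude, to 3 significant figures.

0.00498

With h = a·x + b·y + c and A as origin, the differences give:
  (-165)·a + (-55)·b = +0.4
  180·a + 215·b = +0.1
Eliminate b (×215 and ×(-55), subtract): -25575·a = 91.50 → a = ∂h/∂x = -0.003578
Back-substitute: b = ∂h/∂y = +0.003460.
|∇h| = √(-0.003578² + 0.003460²) = 0.004977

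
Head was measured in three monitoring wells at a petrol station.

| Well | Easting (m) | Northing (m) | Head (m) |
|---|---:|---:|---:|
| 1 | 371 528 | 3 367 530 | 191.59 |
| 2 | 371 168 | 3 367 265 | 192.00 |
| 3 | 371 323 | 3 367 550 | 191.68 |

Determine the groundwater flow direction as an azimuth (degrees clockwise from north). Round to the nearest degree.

Three-point gradient (reference 1): Δ to 2 = (-360, -265, +0.41), Δ to 3 = (-205, 20, +0.09).
∂h/∂x = -0.0005209, ∂h/∂y = -0.0008395 (det = -61525).
Flow direction (−∇h) has components (+0.0005209 E, +0.0008395 N).
Azimuth = atan2(E, N) = atan2(+0.0005209, +0.0008395) = 31.8° ≈ 032°.

032°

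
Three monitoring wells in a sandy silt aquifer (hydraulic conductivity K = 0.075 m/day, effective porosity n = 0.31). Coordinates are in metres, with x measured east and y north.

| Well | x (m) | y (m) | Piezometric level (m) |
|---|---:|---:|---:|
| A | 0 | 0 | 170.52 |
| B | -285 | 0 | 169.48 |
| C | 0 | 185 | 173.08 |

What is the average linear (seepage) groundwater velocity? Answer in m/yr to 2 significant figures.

1.3 m/yr

∂h/∂x = (169.48 − 170.52) / (-285 − 0) = +0.003649
∂h/∂y = (173.08 − 170.52) / (185 − 0) = +0.01384
|∇h| = √(0.003649² + 0.01384²) = 0.01431
Seepage velocity v = K·i/n = 0.075 × 0.01431 / 0.31 = 0.003462 m/day = 1.264 m/yr.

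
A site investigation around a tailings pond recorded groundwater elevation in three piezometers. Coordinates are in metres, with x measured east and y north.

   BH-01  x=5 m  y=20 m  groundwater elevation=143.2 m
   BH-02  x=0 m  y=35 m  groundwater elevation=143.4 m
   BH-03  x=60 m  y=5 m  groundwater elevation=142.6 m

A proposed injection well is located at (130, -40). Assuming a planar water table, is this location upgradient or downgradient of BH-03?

Differences from BH-01: to BH-02 (Δx, Δy, Δh) = (-5, 15, +0.2); to BH-03 = (55, -15, -0.6).
Determinant of the coordinate differences = (-5)·(-15) − 55·15 = -750.
∂h/∂x = [(+0.2)·(-15) − (-0.6)·15] / -750 = -0.008000
∂h/∂y = [(-5)·(-0.6) − 55·(+0.2)] / -750 = +0.01067
Head at (130, -40) = 143.2 + (-0.008000)·(125) + (+0.01067)·(-60) = 141.56 m.
That is lower than the 142.6 m at BH-03, so the point is downgradient.

downgradient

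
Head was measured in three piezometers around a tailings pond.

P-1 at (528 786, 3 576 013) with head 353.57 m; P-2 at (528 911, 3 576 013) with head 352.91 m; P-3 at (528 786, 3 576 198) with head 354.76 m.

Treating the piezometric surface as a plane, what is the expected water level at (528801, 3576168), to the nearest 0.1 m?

354.5 m

∂h/∂x = (352.91 − 353.57) / (528911 − 528786) = -0.005280
∂h/∂y = (354.76 − 353.57) / (3576198 − 3576013) = +0.006432
h(528801, 3576168) = 353.57 + (-0.005280)·(15) + (+0.006432)·(155) = 353.57 -0.079 +0.997 = 354.488 m.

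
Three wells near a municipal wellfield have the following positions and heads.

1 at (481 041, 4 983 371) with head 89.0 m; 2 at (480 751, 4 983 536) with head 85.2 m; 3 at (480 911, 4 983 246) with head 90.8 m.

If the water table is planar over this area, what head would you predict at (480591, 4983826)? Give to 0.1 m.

79.6 m

With h = a·x + b·y + c and 1 as origin, the differences give:
  (-290)·a + 165·b = -3.8
  (-130)·a + (-125)·b = +1.8
Eliminate b (×(-125) and ×165, subtract): 57700·a = 178.00 → a = ∂h/∂x = +0.003085
Back-substitute: b = ∂h/∂y = -0.01761.
h(480591, 4983826) = 89.0 + (+0.003085)·(-450) + (-0.01761)·(455) = 89.0 -1.388 -8.012 = 79.600 m.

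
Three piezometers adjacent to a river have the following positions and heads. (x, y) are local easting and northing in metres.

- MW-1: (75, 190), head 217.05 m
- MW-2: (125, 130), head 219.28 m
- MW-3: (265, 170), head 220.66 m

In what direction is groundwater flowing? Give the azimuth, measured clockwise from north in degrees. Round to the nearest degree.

With h = a·x + b·y + c and MW-1 as origin, the differences give:
  50·a + (-60)·b = +2.23
  190·a + (-20)·b = +3.61
Eliminate b (×(-20) and ×(-60), subtract): 10400·a = 172.000 → a = ∂h/∂x = +0.01654
Back-substitute: b = ∂h/∂y = -0.02338.
Flow direction (−∇h) has components (-0.01654 E, +0.02338 N).
Azimuth = atan2(E, N) = atan2(-0.01654, +0.02338) = 324.7° ≈ 325°.

325°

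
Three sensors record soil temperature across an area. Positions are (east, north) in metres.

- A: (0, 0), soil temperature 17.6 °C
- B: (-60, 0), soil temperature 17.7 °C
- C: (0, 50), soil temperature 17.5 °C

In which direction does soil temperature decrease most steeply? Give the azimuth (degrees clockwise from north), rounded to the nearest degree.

040°

∂T/∂x = (17.7 − 17.6) / (-60 − 0) = -0.001667
∂T/∂y = (17.5 − 17.6) / (50 − 0) = -0.002000
Steepest decrease is along −∇f: components (+0.001667 E, +0.002000 N).
Azimuth = atan2(+0.001667, +0.002000) = 39.8° ≈ 040°.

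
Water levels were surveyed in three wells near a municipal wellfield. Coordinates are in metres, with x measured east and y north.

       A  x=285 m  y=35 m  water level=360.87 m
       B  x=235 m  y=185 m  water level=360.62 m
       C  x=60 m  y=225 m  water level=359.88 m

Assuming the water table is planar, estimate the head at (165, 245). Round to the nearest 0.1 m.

360.3 m

Taking A as reference: B−A = (-50, 150, -0.25); C−A = (-225, 190, -0.99).
Solve a·Δx + b·Δy = Δh: det = (-50)·190 − (-225)·150 = 24250.
∂h/∂x = [(-0.25)·190 − (-0.99)·150] / 24250 = +0.004165
∂h/∂y = [(-50)·(-0.99) − (-225)·(-0.25)] / 24250 = -0.0002784
h(165, 245) = 360.87 + (+0.004165)·(-120) + (-0.0002784)·(210) = 360.87 -0.500 -0.058 = 360.312 m.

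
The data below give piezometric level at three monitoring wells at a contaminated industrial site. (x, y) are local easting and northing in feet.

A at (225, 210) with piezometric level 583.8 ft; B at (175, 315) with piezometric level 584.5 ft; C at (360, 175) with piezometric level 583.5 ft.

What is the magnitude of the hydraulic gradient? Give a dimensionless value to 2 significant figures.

0.0064

Taking A as reference: B−A = (-50, 105, +0.7); C−A = (135, -35, -0.3).
Solve a·Δx + b·Δy = Δh: det = (-50)·(-35) − 135·105 = -12425.
∂h/∂x = [(+0.7)·(-35) − (-0.3)·105] / -12425 = -0.0005634
∂h/∂y = [(-50)·(-0.3) − 135·(+0.7)] / -12425 = +0.006398
|∇h| = √(-0.0005634² + 0.006398²) = 0.006423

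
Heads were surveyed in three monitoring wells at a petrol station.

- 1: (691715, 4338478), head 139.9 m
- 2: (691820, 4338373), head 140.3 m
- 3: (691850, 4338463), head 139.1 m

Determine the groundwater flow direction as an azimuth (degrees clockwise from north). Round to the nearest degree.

033°

Three-point gradient (reference 1): Δ to 2 = (105, -105, +0.4), Δ to 3 = (135, -15, -0.8).
∂h/∂x = -0.007143, ∂h/∂y = -0.01095 (det = 12600).
Flow direction (−∇h) has components (+0.007143 E, +0.01095 N).
Azimuth = atan2(E, N) = atan2(+0.007143, +0.01095) = 33.1° ≈ 033°.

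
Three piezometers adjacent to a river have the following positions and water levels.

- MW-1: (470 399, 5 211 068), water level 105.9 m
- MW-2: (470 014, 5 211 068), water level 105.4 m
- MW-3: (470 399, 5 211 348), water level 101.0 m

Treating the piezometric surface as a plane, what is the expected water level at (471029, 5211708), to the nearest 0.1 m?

∂h/∂x = (105.4 − 105.9) / (470014 − 470399) = +0.001299
∂h/∂y = (101.0 − 105.9) / (5211348 − 5211068) = -0.01750
h(471029, 5211708) = 105.9 + (+0.001299)·(630) + (-0.01750)·(640) = 105.9 +0.818 -11.200 = 95.518 m.

95.5 m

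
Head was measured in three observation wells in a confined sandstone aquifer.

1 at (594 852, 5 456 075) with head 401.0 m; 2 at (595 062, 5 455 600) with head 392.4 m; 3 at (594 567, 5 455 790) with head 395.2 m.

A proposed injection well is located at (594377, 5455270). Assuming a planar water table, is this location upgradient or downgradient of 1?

Three-point gradient (reference 1): Δ to 2 = (210, -475, -8.6), Δ to 3 = (-285, -285, -5.8).
∂h/∂x = +0.001557, ∂h/∂y = +0.01879 (det = -195225).
Head at (594377, 5455270) = 401.0 + (+0.001557)·(-475) + (+0.01879)·(-805) = 385.13 m.
That is lower than the 401.0 m at 1, so the point is downgradient.

downgradient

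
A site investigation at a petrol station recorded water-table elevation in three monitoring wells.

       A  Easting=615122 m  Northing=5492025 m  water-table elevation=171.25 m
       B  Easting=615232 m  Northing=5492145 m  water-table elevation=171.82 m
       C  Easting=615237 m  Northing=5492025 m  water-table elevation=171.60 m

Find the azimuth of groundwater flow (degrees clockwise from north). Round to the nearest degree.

Taking A as reference: B−A = (110, 120, +0.57); C−A = (115, 0, +0.35).
Determinant of the coordinate differences = 110·0 − 115·120 = -13800.
∂h/∂x = [(+0.57)·0 − (+0.35)·120] / -13800 = +0.003043
∂h/∂y = [110·(+0.35) − 115·(+0.57)] / -13800 = +0.001960
Flow direction (−∇h) has components (-0.003043 E, -0.001960 N).
Azimuth = atan2(E, N) = atan2(-0.003043, -0.001960) = 237.2° ≈ 237°.

237°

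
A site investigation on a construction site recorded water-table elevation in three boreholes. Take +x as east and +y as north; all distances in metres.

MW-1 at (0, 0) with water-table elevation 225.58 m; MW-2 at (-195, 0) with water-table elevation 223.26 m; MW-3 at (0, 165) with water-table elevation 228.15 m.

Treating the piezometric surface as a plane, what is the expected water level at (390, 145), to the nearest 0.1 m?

∂h/∂x = (223.26 − 225.58) / (-195 − 0) = +0.01190
∂h/∂y = (228.15 − 225.58) / (165 − 0) = +0.01558
h(390, 145) = 225.58 + (+0.01190)·(390) + (+0.01558)·(145) = 225.58 +4.640 +2.258 = 232.478 m.

232.5 m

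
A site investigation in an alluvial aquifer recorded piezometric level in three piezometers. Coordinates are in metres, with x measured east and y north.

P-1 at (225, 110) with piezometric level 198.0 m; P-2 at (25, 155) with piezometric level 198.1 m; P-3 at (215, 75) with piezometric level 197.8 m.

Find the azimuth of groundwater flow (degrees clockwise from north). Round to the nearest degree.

188°

Three-point gradient (reference P-1): Δ to P-2 = (-200, 45, +0.1), Δ to P-3 = (-10, -35, -0.2).
∂h/∂x = +0.0007383, ∂h/∂y = +0.005503 (det = 7450).
Flow direction (−∇h) has components (-0.0007383 E, -0.005503 N).
Azimuth = atan2(E, N) = atan2(-0.0007383, -0.005503) = 187.6° ≈ 188°.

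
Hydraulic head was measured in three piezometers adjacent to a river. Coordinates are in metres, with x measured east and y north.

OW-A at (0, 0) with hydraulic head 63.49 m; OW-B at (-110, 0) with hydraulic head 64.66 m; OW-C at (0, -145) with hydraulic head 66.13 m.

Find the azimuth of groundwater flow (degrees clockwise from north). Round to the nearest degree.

∂h/∂x = (64.66 − 63.49) / (-110 − 0) = -0.01064
∂h/∂y = (66.13 − 63.49) / (-145 − 0) = -0.01821
Flow direction (−∇h) has components (+0.01064 E, +0.01821 N).
Azimuth = atan2(E, N) = atan2(+0.01064, +0.01821) = 30.3° ≈ 030°.

030°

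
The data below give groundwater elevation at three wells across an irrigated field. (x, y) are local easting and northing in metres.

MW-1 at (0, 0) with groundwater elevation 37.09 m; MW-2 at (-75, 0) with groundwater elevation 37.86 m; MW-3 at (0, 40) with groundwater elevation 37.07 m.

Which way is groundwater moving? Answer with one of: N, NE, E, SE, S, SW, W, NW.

E

∂h/∂x = (37.86 − 37.09) / (-75 − 0) = -0.01027
∂h/∂y = (37.07 − 37.09) / (40 − 0) = -0.0005000
Flow = −∇h = (+0.01027 east, +0.0005000 north), which points east.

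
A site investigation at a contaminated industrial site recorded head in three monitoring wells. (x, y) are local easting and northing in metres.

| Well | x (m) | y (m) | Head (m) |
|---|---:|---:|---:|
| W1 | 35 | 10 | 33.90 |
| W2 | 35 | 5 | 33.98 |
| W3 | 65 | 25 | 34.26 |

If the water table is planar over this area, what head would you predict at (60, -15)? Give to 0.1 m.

34.8 m

Differences from W1: to W2 (Δx, Δy, Δh) = (0, -5, +0.08); to W3 = (30, 15, +0.36).
Solve a·Δx + b·Δy = Δh: det = 0·15 − 30·(-5) = 150.
∂h/∂x = [(+0.08)·15 − (+0.36)·(-5)] / 150 = +0.02000
∂h/∂y = [0·(+0.36) − 30·(+0.08)] / 150 = -0.01600
h(60, -15) = 33.90 + (+0.02000)·(25) + (-0.01600)·(-25) = 33.90 +0.500 +0.400 = 34.800 m.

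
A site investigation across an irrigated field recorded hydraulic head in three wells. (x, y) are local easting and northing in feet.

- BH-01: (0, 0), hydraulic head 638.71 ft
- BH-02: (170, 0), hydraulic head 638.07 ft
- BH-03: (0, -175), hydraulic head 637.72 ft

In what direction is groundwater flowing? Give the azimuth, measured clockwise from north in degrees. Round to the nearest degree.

146°

∂h/∂x = (638.07 − 638.71) / (170 − 0) = -0.003765
∂h/∂y = (637.72 − 638.71) / (-175 − 0) = +0.005657
Flow direction (−∇h) has components (+0.003765 E, -0.005657 N).
Azimuth = atan2(E, N) = atan2(+0.003765, -0.005657) = 146.4° ≈ 146°.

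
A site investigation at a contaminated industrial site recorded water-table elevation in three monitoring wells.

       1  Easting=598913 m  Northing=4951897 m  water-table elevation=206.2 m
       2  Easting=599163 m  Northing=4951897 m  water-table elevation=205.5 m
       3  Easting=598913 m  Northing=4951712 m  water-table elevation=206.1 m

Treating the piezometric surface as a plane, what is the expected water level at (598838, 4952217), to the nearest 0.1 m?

206.6 m

∂h/∂x = (205.5 − 206.2) / (599163 − 598913) = -0.002800
∂h/∂y = (206.1 − 206.2) / (4951712 − 4951897) = +0.0005405
h(598838, 4952217) = 206.2 + (-0.002800)·(-75) + (+0.0005405)·(320) = 206.2 +0.210 +0.173 = 206.583 m.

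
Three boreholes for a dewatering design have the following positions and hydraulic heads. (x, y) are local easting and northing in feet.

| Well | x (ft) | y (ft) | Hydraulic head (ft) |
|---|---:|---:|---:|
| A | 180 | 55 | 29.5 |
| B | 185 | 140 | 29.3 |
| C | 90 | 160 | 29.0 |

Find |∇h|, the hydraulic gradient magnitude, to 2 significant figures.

Taking A as reference: B−A = (5, 85, -0.2); C−A = (-90, 105, -0.5).
Solve a·Δx + b·Δy = Δh: det = 5·105 − (-90)·85 = 8175.
∂h/∂x = [(-0.2)·105 − (-0.5)·85] / 8175 = +0.002630
∂h/∂y = [5·(-0.5) − (-90)·(-0.2)] / 8175 = -0.002508
|∇h| = √(0.002630² + -0.002508²) = 0.003634

0.0036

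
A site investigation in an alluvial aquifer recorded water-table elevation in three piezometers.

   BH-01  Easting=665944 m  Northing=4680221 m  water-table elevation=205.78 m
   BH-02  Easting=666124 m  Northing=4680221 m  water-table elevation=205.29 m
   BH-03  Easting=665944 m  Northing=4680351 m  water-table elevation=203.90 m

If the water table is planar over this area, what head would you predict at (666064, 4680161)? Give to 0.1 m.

∂h/∂x = (205.29 − 205.78) / (666124 − 665944) = -0.002722
∂h/∂y = (203.90 − 205.78) / (4680351 − 4680221) = -0.01446
h(666064, 4680161) = 205.78 + (-0.002722)·(120) + (-0.01446)·(-60) = 205.78 -0.327 +0.868 = 206.321 m.

206.3 m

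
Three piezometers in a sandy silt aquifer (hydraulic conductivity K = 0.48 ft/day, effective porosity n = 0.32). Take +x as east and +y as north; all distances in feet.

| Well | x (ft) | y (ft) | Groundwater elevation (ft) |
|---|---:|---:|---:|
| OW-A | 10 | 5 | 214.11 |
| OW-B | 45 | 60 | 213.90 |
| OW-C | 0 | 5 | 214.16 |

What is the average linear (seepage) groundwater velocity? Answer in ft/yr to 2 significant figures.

2.8 ft/yr

With h = a·x + b·y + c and OW-A as origin, the differences give:
  35·a + 55·b = -0.21
  (-10)·a + 0·b = +0.05
Eliminate b (×0 and ×55, subtract): 550·a = -2.750 → a = ∂h/∂x = -0.005000
Back-substitute: b = ∂h/∂y = -0.0006364.
|∇h| = √(-0.005000² + -0.0006364²) = 0.00504
Seepage velocity v = K·i/n = 0.48 × 0.00504 / 0.32 = 0.00756 ft/day = 2.761 ft/yr.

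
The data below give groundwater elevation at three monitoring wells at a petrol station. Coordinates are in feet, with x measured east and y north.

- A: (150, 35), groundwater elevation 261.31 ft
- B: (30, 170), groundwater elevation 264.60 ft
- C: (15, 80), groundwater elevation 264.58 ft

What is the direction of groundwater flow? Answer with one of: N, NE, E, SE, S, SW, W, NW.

Differences from A: to B (Δx, Δy, Δh) = (-120, 135, +3.29); to C = (-135, 45, +3.27).
Determinant of the coordinate differences = (-120)·45 − (-135)·135 = 12825.
∂h/∂x = [(+3.29)·45 − (+3.27)·135] / 12825 = -0.02288
∂h/∂y = [(-120)·(+3.27) − (-135)·(+3.29)] / 12825 = +0.004035
Flow = −∇h = (+0.02288 east, -0.004035 north), which points east.

E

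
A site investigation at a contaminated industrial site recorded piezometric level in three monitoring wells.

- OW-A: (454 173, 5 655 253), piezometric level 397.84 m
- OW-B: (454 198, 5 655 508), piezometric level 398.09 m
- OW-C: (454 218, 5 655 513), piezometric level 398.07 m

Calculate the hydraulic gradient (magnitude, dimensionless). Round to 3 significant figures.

Three-point gradient (reference OW-A): Δ to OW-B = (25, 255, +0.25), Δ to OW-C = (45, 260, +0.23).
∂h/∂x = -0.001276, ∂h/∂y = +0.001106 (det = -4975).
|∇h| = √(-0.001276² + 0.001106²) = 0.001689

0.00169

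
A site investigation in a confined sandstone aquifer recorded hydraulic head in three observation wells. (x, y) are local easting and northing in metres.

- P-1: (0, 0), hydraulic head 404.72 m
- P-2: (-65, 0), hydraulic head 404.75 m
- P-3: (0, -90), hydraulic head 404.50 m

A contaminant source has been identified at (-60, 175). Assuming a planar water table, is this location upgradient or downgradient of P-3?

upgradient

∂h/∂x = (404.75 − 404.72) / (-65 − 0) = -0.0004615
∂h/∂y = (404.50 − 404.72) / (-90 − 0) = +0.002444
Head at (-60, 175) = 404.72 + (-0.0004615)·(-60) + (+0.002444)·(175) = 405.18 m.
That is higher than the 404.50 m at P-3, so the point is upgradient.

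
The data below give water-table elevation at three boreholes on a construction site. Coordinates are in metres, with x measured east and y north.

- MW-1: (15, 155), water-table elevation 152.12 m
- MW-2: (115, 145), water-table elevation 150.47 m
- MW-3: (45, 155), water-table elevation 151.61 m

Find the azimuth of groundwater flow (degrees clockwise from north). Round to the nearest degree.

074°

With h = a·x + b·y + c and MW-1 as origin, the differences give:
  100·a + (-10)·b = -1.65
  30·a + 0·b = -0.51
Eliminate b (×0 and ×(-10), subtract): 300·a = -5.100 → a = ∂h/∂x = -0.01700
Back-substitute: b = ∂h/∂y = -0.005000.
Flow direction (−∇h) has components (+0.01700 E, +0.005000 N).
Azimuth = atan2(E, N) = atan2(+0.01700, +0.005000) = 73.6° ≈ 074°.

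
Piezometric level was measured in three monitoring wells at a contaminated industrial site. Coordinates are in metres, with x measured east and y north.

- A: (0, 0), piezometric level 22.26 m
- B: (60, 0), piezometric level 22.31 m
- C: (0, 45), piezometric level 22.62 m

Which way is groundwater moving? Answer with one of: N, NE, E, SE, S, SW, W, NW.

∂h/∂x = (22.31 − 22.26) / (60 − 0) = +0.0008333
∂h/∂y = (22.62 − 22.26) / (45 − 0) = +0.008000
Flow = −∇h = (-0.0008333 east, -0.008000 north), which points south.

S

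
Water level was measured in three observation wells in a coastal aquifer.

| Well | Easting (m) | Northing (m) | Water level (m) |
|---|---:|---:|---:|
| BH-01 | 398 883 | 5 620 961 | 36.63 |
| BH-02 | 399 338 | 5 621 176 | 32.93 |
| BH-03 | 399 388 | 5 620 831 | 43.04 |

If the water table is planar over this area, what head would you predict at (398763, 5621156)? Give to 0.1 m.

Differences from BH-01: to BH-02 (Δx, Δy, Δh) = (455, 215, -3.70); to BH-03 = (505, -130, +6.41).
Solve a·Δx + b·Δy = Δh: det = 455·(-130) − 505·215 = -167725.
∂h/∂x = [(-3.70)·(-130) − (+6.41)·215] / -167725 = +0.005349
∂h/∂y = [455·(+6.41) − 505·(-3.70)] / -167725 = -0.02853
h(398763, 5621156) = 36.63 + (+0.005349)·(-120) + (-0.02853)·(195) = 36.63 -0.642 -5.563 = 30.425 m.

30.4 m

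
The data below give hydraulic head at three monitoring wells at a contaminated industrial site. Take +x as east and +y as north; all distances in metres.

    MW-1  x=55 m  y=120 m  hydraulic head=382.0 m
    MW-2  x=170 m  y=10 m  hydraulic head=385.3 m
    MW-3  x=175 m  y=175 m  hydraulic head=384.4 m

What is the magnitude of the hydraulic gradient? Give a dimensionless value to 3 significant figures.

With h = a·x + b·y + c and MW-1 as origin, the differences give:
  115·a + (-110)·b = +3.3
  120·a + 55·b = +2.4
Eliminate b (×55 and ×(-110), subtract): 19525·a = 445.50 → a = ∂h/∂x = +0.02282
Back-substitute: b = ∂h/∂y = -0.006146.
|∇h| = √(0.02282² + -0.006146²) = 0.02363

0.0236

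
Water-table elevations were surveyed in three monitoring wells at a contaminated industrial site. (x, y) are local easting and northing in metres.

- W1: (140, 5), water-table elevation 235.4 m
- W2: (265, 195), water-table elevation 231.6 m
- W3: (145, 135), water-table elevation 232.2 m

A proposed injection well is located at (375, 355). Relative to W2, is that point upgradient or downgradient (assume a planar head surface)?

With h = a·x + b·y + c and W1 as origin, the differences give:
  125·a + 190·b = -3.8
  5·a + 130·b = -3.2
Eliminate b (×130 and ×190, subtract): 15300·a = 114.00 → a = ∂h/∂x = +0.007451
Back-substitute: b = ∂h/∂y = -0.02490.
Head at (375, 355) = 235.4 + (+0.007451)·(235) + (-0.02490)·(350) = 228.44 m.
That is lower than the 231.6 m at W2, so the point is downgradient.

downgradient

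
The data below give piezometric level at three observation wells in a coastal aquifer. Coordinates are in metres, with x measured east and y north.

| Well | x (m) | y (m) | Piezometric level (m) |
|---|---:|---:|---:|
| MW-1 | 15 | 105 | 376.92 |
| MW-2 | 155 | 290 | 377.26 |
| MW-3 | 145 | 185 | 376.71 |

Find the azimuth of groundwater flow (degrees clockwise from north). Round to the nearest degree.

138°

Taking MW-1 as reference: MW-2−MW-1 = (140, 185, +0.34); MW-3−MW-1 = (130, 80, -0.21).
Solve a·Δx + b·Δy = Δh: det = 140·80 − 130·185 = -12850.
∂h/∂x = [(+0.34)·80 − (-0.21)·185] / -12850 = -0.005140
∂h/∂y = [140·(-0.21) − 130·(+0.34)] / -12850 = +0.005728
Flow direction (−∇h) has components (+0.005140 E, -0.005728 N).
Azimuth = atan2(E, N) = atan2(+0.005140, -0.005728) = 138.1° ≈ 138°.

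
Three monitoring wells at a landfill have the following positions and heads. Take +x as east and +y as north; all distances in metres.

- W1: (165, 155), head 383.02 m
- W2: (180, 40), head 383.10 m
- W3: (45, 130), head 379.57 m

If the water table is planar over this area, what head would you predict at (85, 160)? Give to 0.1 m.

380.8 m

With h = a·x + b·y + c and W1 as origin, the differences give:
  15·a + (-115)·b = +0.08
  (-120)·a + (-25)·b = -3.45
Eliminate b (×(-25) and ×(-115), subtract): -14175·a = -398.750 → a = ∂h/∂x = +0.02813
Back-substitute: b = ∂h/∂y = +0.002974.
h(85, 160) = 383.02 + (+0.02813)·(-80) + (+0.002974)·(5) = 383.02 -2.250 +0.015 = 380.784 m.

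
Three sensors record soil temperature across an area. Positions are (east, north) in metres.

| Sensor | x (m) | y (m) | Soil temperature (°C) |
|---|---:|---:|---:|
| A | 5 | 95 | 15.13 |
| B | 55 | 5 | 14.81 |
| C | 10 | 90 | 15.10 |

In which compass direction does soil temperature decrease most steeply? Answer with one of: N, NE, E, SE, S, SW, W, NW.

Differences from A: to B (Δx, Δy, Δh) = (50, -90, -0.32); to C = (5, -5, -0.03).
Determinant of the coordinate differences = 50·(-5) − 5·(-90) = 200.
∂T/∂x = [(-0.32)·(-5) − (-0.03)·(-90)] / 200 = -0.005500
∂T/∂y = [50·(-0.03) − 5·(-0.32)] / 200 = +0.0005000
Steepest decrease is along −∇f = (+0.005500 E, -0.0005000 N) → east.

E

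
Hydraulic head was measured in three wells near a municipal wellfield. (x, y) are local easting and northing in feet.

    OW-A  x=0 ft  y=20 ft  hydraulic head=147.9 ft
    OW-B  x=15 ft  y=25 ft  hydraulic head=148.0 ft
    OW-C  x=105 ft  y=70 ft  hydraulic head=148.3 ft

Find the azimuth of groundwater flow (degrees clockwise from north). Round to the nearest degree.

Taking OW-A as reference: OW-B−OW-A = (15, 5, +0.1); OW-C−OW-A = (105, 50, +0.4).
Determinant of the coordinate differences = 15·50 − 105·5 = 225.
∂h/∂x = [(+0.1)·50 − (+0.4)·5] / 225 = +0.01333
∂h/∂y = [15·(+0.4) − 105·(+0.1)] / 225 = -0.02000
Flow direction (−∇h) has components (-0.01333 E, +0.02000 N).
Azimuth = atan2(E, N) = atan2(-0.01333, +0.02000) = 326.3° ≈ 326°.

326°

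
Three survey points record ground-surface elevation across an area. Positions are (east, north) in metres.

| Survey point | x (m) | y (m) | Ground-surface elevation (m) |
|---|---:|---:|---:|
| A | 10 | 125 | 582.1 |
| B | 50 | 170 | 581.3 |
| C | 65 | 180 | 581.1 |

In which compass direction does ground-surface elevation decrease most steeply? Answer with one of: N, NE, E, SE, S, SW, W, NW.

N

Differences from A: to B (Δx, Δy, Δh) = (40, 45, -0.8); to C = (55, 55, -1.0).
Determinant of the coordinate differences = 40·55 − 55·45 = -275.
∂z/∂x = [(-0.8)·55 − (-1.0)·45] / -275 = -0.003636
∂z/∂y = [40·(-1.0) − 55·(-0.8)] / -275 = -0.01455
Steepest decrease is along −∇f = (+0.003636 E, +0.01455 N) → north.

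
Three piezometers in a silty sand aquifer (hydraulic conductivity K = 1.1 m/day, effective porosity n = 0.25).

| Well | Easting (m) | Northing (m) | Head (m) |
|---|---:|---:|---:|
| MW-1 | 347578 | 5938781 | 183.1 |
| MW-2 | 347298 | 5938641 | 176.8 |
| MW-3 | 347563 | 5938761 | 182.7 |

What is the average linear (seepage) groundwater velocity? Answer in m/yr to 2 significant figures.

33 m/yr

With h = a·x + b·y + c and MW-1 as origin, the differences give:
  (-280)·a + (-140)·b = -6.3
  (-15)·a + (-20)·b = -0.4
Eliminate b (×(-20) and ×(-140), subtract): 3500·a = 70.00 → a = ∂h/∂x = +0.02000
Back-substitute: b = ∂h/∂y = +0.005000.
|∇h| = √(0.02000² + 0.005000²) = 0.02062
Seepage velocity v = K·i/n = 1.1 × 0.02062 / 0.25 = 0.09073 m/day = 33.14 m/yr.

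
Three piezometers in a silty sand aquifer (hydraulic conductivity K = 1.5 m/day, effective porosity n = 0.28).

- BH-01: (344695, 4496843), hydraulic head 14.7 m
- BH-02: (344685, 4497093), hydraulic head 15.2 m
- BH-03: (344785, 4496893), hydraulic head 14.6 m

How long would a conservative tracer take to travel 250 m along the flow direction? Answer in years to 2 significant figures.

Differences from BH-01: to BH-02 (Δx, Δy, Δh) = (-10, 250, +0.5); to BH-03 = (90, 50, -0.1).
Solve a·Δx + b·Δy = Δh: det = (-10)·50 − 90·250 = -23000.
∂h/∂x = [(+0.5)·50 − (-0.1)·250] / -23000 = -0.002174
∂h/∂y = [(-10)·(-0.1) − 90·(+0.5)] / -23000 = +0.001913
|∇h| = √(-0.002174² + 0.001913²) = 0.002896
Seepage velocity v = K·i/n = 1.5 × 0.002896 / 0.28 = 0.01551 m/day.
t = 250 / 0.01551 = 1.612e+04 days = 44.1 years.

44 years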